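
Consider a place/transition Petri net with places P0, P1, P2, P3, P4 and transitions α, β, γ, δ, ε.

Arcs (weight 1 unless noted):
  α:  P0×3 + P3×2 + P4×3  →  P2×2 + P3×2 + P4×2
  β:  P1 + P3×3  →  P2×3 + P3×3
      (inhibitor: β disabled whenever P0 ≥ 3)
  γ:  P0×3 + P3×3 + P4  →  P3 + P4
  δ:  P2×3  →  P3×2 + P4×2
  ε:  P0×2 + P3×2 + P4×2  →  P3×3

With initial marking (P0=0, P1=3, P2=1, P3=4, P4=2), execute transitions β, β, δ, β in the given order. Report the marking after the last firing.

step 1: fire β:  (P0=0, P1=3, P2=1, P3=4, P4=2) → (P0=0, P1=2, P2=4, P3=4, P4=2)
step 2: fire β:  (P0=0, P1=2, P2=4, P3=4, P4=2) → (P0=0, P1=1, P2=7, P3=4, P4=2)
step 3: fire δ:  (P0=0, P1=1, P2=7, P3=4, P4=2) → (P0=0, P1=1, P2=4, P3=6, P4=4)
step 4: fire β:  (P0=0, P1=1, P2=4, P3=6, P4=4) → (P0=0, P1=0, P2=7, P3=6, P4=4)

(P0=0, P1=0, P2=7, P3=6, P4=4)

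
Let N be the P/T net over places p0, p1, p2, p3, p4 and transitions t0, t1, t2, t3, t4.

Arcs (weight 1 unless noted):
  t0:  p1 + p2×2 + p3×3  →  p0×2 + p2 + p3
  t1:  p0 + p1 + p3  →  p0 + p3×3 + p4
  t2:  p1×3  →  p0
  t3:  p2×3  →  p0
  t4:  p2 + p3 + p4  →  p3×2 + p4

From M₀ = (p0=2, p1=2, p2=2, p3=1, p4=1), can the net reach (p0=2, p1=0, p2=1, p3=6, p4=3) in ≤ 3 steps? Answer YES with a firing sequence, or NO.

YES — reachable via ⟨t1, t1, t4⟩ (3 firings)

step 1: fire t1:  (p0=2, p1=2, p2=2, p3=1, p4=1) → (p0=2, p1=1, p2=2, p3=3, p4=2)
step 2: fire t1:  (p0=2, p1=1, p2=2, p3=3, p4=2) → (p0=2, p1=0, p2=2, p3=5, p4=3)
step 3: fire t4:  (p0=2, p1=0, p2=2, p3=5, p4=3) → (p0=2, p1=0, p2=1, p3=6, p4=3)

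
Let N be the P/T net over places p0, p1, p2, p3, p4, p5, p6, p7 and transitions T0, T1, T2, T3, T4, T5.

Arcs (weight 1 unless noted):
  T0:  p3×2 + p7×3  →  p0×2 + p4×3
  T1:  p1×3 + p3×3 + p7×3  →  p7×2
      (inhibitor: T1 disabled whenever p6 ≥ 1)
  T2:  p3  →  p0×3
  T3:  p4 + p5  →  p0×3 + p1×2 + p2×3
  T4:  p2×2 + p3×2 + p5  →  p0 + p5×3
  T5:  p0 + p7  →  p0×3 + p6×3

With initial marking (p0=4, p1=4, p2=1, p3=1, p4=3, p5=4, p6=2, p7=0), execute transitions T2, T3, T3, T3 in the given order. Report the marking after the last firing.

(p0=16, p1=10, p2=10, p3=0, p4=0, p5=1, p6=2, p7=0)

step 1: fire T2:  (p0=4, p1=4, p2=1, p3=1, p4=3, p5=4, p6=2, p7=0) → (p0=7, p1=4, p2=1, p3=0, p4=3, p5=4, p6=2, p7=0)
step 2: fire T3:  (p0=7, p1=4, p2=1, p3=0, p4=3, p5=4, p6=2, p7=0) → (p0=10, p1=6, p2=4, p3=0, p4=2, p5=3, p6=2, p7=0)
step 3: fire T3:  (p0=10, p1=6, p2=4, p3=0, p4=2, p5=3, p6=2, p7=0) → (p0=13, p1=8, p2=7, p3=0, p4=1, p5=2, p6=2, p7=0)
step 4: fire T3:  (p0=13, p1=8, p2=7, p3=0, p4=1, p5=2, p6=2, p7=0) → (p0=16, p1=10, p2=10, p3=0, p4=0, p5=1, p6=2, p7=0)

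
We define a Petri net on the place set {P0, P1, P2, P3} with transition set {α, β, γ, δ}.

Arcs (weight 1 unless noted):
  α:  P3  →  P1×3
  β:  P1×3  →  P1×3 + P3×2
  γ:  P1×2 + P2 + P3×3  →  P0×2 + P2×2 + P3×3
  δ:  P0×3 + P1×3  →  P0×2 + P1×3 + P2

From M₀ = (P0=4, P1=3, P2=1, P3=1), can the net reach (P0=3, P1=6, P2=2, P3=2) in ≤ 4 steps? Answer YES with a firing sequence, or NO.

YES — reachable via ⟨α, β, δ⟩ (3 firings)

step 1: fire α:  (P0=4, P1=3, P2=1, P3=1) → (P0=4, P1=6, P2=1, P3=0)
step 2: fire β:  (P0=4, P1=6, P2=1, P3=0) → (P0=4, P1=6, P2=1, P3=2)
step 3: fire δ:  (P0=4, P1=6, P2=1, P3=2) → (P0=3, P1=6, P2=2, P3=2)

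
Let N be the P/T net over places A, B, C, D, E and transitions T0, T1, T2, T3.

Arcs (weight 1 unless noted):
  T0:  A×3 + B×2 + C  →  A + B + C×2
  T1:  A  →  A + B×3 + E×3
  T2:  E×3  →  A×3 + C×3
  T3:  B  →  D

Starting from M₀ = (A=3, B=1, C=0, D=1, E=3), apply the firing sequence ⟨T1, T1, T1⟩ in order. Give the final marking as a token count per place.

step 1: fire T1:  (A=3, B=1, C=0, D=1, E=3) → (A=3, B=4, C=0, D=1, E=6)
step 2: fire T1:  (A=3, B=4, C=0, D=1, E=6) → (A=3, B=7, C=0, D=1, E=9)
step 3: fire T1:  (A=3, B=7, C=0, D=1, E=9) → (A=3, B=10, C=0, D=1, E=12)

(A=3, B=10, C=0, D=1, E=12)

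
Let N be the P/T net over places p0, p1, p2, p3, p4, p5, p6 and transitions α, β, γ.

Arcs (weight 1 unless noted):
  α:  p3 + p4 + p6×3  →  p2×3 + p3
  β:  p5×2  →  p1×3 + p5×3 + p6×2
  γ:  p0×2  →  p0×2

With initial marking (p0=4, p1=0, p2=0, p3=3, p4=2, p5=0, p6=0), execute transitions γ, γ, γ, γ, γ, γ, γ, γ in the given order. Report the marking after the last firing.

(p0=4, p1=0, p2=0, p3=3, p4=2, p5=0, p6=0)

step 1: fire γ:  (p0=4, p1=0, p2=0, p3=3, p4=2, p5=0, p6=0) → (p0=4, p1=0, p2=0, p3=3, p4=2, p5=0, p6=0)
step 2: fire γ:  (p0=4, p1=0, p2=0, p3=3, p4=2, p5=0, p6=0) → (p0=4, p1=0, p2=0, p3=3, p4=2, p5=0, p6=0)
step 3: fire γ:  (p0=4, p1=0, p2=0, p3=3, p4=2, p5=0, p6=0) → (p0=4, p1=0, p2=0, p3=3, p4=2, p5=0, p6=0)
step 4: fire γ:  (p0=4, p1=0, p2=0, p3=3, p4=2, p5=0, p6=0) → (p0=4, p1=0, p2=0, p3=3, p4=2, p5=0, p6=0)
step 5: fire γ:  (p0=4, p1=0, p2=0, p3=3, p4=2, p5=0, p6=0) → (p0=4, p1=0, p2=0, p3=3, p4=2, p5=0, p6=0)
step 6: fire γ:  (p0=4, p1=0, p2=0, p3=3, p4=2, p5=0, p6=0) → (p0=4, p1=0, p2=0, p3=3, p4=2, p5=0, p6=0)
step 7: fire γ:  (p0=4, p1=0, p2=0, p3=3, p4=2, p5=0, p6=0) → (p0=4, p1=0, p2=0, p3=3, p4=2, p5=0, p6=0)
step 8: fire γ:  (p0=4, p1=0, p2=0, p3=3, p4=2, p5=0, p6=0) → (p0=4, p1=0, p2=0, p3=3, p4=2, p5=0, p6=0)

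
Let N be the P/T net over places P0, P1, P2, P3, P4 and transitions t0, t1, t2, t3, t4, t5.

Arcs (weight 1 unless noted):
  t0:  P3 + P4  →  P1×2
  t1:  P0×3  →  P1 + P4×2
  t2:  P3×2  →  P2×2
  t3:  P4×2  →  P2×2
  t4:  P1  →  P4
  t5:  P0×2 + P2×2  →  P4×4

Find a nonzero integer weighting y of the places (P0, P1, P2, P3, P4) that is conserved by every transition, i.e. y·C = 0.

Incidence matrix C (rows=places, cols=transitions):
       t0   t1   t2   t3   t4   t5
   P0   0   -3    0    0    0   -2
   P1   2    1    0    0   -1    0
   P2   0    0    2    2    0   -2
   P3  -1    0   -2    0    0    0
   P4  -1    2    0   -2    1    4

Candidate y = [1, 1, 1, 1, 1]; check y·C column-wise:
  col t0: 1·0 + 1·2 + 1·0 + 1·-1 + 1·-1 = 0
  col t1: 1·-3 + 1·1 + 1·0 + 1·0 + 1·2 = 0
  col t2: 1·0 + 1·0 + 1·2 + 1·-2 + 1·0 = 0
  col t3: 1·0 + 1·0 + 1·2 + 1·0 + 1·-2 = 0
  col t4: 1·0 + 1·-1 + 1·0 + 1·0 + 1·1 = 0
  col t5: 1·-2 + 1·0 + 1·-2 + 1·0 + 1·4 = 0

y = (P0:1, P1:1, P2:1, P3:1, P4:1)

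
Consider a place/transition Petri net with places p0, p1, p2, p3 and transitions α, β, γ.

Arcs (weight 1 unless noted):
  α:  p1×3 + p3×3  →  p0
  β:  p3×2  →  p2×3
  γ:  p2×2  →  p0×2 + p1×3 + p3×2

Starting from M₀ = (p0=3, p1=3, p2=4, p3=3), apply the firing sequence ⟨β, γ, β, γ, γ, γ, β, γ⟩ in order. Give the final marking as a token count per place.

(p0=13, p1=18, p2=3, p3=7)

step 1: fire β:  (p0=3, p1=3, p2=4, p3=3) → (p0=3, p1=3, p2=7, p3=1)
step 2: fire γ:  (p0=3, p1=3, p2=7, p3=1) → (p0=5, p1=6, p2=5, p3=3)
step 3: fire β:  (p0=5, p1=6, p2=5, p3=3) → (p0=5, p1=6, p2=8, p3=1)
step 4: fire γ:  (p0=5, p1=6, p2=8, p3=1) → (p0=7, p1=9, p2=6, p3=3)
step 5: fire γ:  (p0=7, p1=9, p2=6, p3=3) → (p0=9, p1=12, p2=4, p3=5)
step 6: fire γ:  (p0=9, p1=12, p2=4, p3=5) → (p0=11, p1=15, p2=2, p3=7)
step 7: fire β:  (p0=11, p1=15, p2=2, p3=7) → (p0=11, p1=15, p2=5, p3=5)
step 8: fire γ:  (p0=11, p1=15, p2=5, p3=5) → (p0=13, p1=18, p2=3, p3=7)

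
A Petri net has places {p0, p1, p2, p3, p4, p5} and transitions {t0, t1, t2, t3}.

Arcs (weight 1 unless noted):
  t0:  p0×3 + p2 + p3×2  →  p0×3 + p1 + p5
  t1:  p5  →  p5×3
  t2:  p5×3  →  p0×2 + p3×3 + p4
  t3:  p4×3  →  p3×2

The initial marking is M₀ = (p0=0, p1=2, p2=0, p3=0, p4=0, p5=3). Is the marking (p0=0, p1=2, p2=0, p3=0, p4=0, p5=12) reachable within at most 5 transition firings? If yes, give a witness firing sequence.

NO — not reachable within 5 firings

depth 0: 1 marking
depth 1: 3 markings reached so far
depth 2: 5 markings reached so far
depth 3: 7 markings reached so far
depth 4: 10 markings reached so far
depth 5: 13 markings reached so far
target is not among the 13 markings reachable within 5 steps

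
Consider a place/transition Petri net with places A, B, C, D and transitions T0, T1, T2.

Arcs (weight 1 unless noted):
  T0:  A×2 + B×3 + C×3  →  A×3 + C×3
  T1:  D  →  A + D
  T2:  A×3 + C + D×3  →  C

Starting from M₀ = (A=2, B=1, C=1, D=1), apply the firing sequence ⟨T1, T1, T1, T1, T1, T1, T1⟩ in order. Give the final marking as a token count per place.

step 1: fire T1:  (A=2, B=1, C=1, D=1) → (A=3, B=1, C=1, D=1)
step 2: fire T1:  (A=3, B=1, C=1, D=1) → (A=4, B=1, C=1, D=1)
step 3: fire T1:  (A=4, B=1, C=1, D=1) → (A=5, B=1, C=1, D=1)
step 4: fire T1:  (A=5, B=1, C=1, D=1) → (A=6, B=1, C=1, D=1)
step 5: fire T1:  (A=6, B=1, C=1, D=1) → (A=7, B=1, C=1, D=1)
step 6: fire T1:  (A=7, B=1, C=1, D=1) → (A=8, B=1, C=1, D=1)
step 7: fire T1:  (A=8, B=1, C=1, D=1) → (A=9, B=1, C=1, D=1)

(A=9, B=1, C=1, D=1)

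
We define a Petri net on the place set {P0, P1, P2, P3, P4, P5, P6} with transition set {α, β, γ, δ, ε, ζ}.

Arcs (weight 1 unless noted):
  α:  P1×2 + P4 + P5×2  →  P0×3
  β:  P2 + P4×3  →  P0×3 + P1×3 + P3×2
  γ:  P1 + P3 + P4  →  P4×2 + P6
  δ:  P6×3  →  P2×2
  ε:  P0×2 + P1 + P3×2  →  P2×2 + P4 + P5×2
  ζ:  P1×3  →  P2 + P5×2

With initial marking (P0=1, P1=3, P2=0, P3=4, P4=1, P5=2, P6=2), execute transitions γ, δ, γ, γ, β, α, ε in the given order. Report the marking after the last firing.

(P0=5, P1=0, P2=3, P3=1, P4=1, P5=2, P6=2)

step 1: fire γ:  (P0=1, P1=3, P2=0, P3=4, P4=1, P5=2, P6=2) → (P0=1, P1=2, P2=0, P3=3, P4=2, P5=2, P6=3)
step 2: fire δ:  (P0=1, P1=2, P2=0, P3=3, P4=2, P5=2, P6=3) → (P0=1, P1=2, P2=2, P3=3, P4=2, P5=2, P6=0)
step 3: fire γ:  (P0=1, P1=2, P2=2, P3=3, P4=2, P5=2, P6=0) → (P0=1, P1=1, P2=2, P3=2, P4=3, P5=2, P6=1)
step 4: fire γ:  (P0=1, P1=1, P2=2, P3=2, P4=3, P5=2, P6=1) → (P0=1, P1=0, P2=2, P3=1, P4=4, P5=2, P6=2)
step 5: fire β:  (P0=1, P1=0, P2=2, P3=1, P4=4, P5=2, P6=2) → (P0=4, P1=3, P2=1, P3=3, P4=1, P5=2, P6=2)
step 6: fire α:  (P0=4, P1=3, P2=1, P3=3, P4=1, P5=2, P6=2) → (P0=7, P1=1, P2=1, P3=3, P4=0, P5=0, P6=2)
step 7: fire ε:  (P0=7, P1=1, P2=1, P3=3, P4=0, P5=0, P6=2) → (P0=5, P1=0, P2=3, P3=1, P4=1, P5=2, P6=2)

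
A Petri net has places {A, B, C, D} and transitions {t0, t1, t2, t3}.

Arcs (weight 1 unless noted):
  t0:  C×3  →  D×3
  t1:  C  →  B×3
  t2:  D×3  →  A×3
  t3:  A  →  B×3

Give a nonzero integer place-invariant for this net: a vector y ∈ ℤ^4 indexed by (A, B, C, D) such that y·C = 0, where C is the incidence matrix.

Incidence matrix C (rows=places, cols=transitions):
       t0   t1   t2   t3
    A   0    0    3   -1
    B   0    3    0    3
    C  -3   -1    0    0
    D   3    0   -3    0

Candidate y = [3, 1, 3, 3]; check y·C column-wise:
  col t0: 3·0 + 1·0 + 3·-3 + 3·3 = 0
  col t1: 3·0 + 1·3 + 3·-1 + 3·0 = 0
  col t2: 3·3 + 1·0 + 3·0 + 3·-3 = 0
  col t3: 3·-1 + 1·3 + 3·0 + 3·0 = 0

y = (A:3, B:1, C:3, D:3)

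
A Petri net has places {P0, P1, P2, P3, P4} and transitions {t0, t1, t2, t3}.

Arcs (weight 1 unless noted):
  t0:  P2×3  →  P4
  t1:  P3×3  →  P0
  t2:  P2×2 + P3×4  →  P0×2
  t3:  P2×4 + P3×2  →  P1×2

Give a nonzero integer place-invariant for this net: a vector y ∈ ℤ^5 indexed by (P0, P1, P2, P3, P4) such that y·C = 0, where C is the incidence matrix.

Incidence matrix C (rows=places, cols=transitions):
       t0   t1   t2   t3
   P0   0    1    2    0
   P1   0    0    0    2
   P2  -3    0   -2   -4
   P3   0   -3   -4   -2
   P4   1    0    0    0

Candidate y = [3, 3, 1, 1, 3]; check y·C column-wise:
  col t0: 3·0 + 3·0 + 1·-3 + 1·0 + 3·1 = 0
  col t1: 3·1 + 3·0 + 1·0 + 1·-3 + 3·0 = 0
  col t2: 3·2 + 3·0 + 1·-2 + 1·-4 + 3·0 = 0
  col t3: 3·0 + 3·2 + 1·-4 + 1·-2 + 3·0 = 0

y = (P0:3, P1:3, P2:1, P3:1, P4:3)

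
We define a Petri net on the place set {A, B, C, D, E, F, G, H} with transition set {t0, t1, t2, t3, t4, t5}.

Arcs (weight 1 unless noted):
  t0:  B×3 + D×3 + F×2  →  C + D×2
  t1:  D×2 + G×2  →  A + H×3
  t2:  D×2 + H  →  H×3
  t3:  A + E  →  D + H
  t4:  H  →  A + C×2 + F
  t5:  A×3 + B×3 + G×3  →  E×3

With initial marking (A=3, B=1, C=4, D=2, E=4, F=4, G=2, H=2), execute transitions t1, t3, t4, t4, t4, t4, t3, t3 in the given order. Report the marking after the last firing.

step 1: fire t1:  (A=3, B=1, C=4, D=2, E=4, F=4, G=2, H=2) → (A=4, B=1, C=4, D=0, E=4, F=4, G=0, H=5)
step 2: fire t3:  (A=4, B=1, C=4, D=0, E=4, F=4, G=0, H=5) → (A=3, B=1, C=4, D=1, E=3, F=4, G=0, H=6)
step 3: fire t4:  (A=3, B=1, C=4, D=1, E=3, F=4, G=0, H=6) → (A=4, B=1, C=6, D=1, E=3, F=5, G=0, H=5)
step 4: fire t4:  (A=4, B=1, C=6, D=1, E=3, F=5, G=0, H=5) → (A=5, B=1, C=8, D=1, E=3, F=6, G=0, H=4)
step 5: fire t4:  (A=5, B=1, C=8, D=1, E=3, F=6, G=0, H=4) → (A=6, B=1, C=10, D=1, E=3, F=7, G=0, H=3)
step 6: fire t4:  (A=6, B=1, C=10, D=1, E=3, F=7, G=0, H=3) → (A=7, B=1, C=12, D=1, E=3, F=8, G=0, H=2)
step 7: fire t3:  (A=7, B=1, C=12, D=1, E=3, F=8, G=0, H=2) → (A=6, B=1, C=12, D=2, E=2, F=8, G=0, H=3)
step 8: fire t3:  (A=6, B=1, C=12, D=2, E=2, F=8, G=0, H=3) → (A=5, B=1, C=12, D=3, E=1, F=8, G=0, H=4)

(A=5, B=1, C=12, D=3, E=1, F=8, G=0, H=4)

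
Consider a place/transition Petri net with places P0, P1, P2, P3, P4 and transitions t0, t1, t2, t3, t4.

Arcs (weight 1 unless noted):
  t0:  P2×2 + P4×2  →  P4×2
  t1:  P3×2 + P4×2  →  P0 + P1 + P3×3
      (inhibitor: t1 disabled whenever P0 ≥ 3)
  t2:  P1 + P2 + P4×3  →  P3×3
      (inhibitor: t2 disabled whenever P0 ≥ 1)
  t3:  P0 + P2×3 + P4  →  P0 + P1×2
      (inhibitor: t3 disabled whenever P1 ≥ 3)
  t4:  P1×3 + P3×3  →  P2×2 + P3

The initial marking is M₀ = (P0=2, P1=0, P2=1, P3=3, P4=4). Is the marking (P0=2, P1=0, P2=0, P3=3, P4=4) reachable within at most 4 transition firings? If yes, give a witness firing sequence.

NO — not reachable within 4 firings

depth 0: 1 marking
depth 1: 2 markings reached so far
depth 2: 2 markings reached so far
(frontier empty at depth 2; search complete)
target is not among the 2 markings reachable within 4 steps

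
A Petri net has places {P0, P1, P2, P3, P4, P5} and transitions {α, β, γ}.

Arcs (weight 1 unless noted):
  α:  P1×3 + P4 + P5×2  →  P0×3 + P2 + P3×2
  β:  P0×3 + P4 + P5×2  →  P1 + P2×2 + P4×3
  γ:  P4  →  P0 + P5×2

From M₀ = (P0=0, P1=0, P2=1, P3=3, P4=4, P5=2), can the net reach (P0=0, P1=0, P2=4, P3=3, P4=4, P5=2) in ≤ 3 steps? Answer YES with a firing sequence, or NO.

NO — not reachable within 3 firings

depth 0: 1 marking
depth 1: 2 markings reached so far
depth 2: 3 markings reached so far
depth 3: 4 markings reached so far
target is not among the 4 markings reachable within 3 steps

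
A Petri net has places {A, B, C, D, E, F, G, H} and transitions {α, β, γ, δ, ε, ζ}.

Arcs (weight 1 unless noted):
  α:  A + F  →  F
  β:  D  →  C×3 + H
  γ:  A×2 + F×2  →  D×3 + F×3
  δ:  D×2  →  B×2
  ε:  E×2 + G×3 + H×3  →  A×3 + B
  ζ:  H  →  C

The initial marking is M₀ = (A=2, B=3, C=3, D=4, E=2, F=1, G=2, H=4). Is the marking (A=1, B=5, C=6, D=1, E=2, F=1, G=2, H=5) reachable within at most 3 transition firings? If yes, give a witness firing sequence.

YES — reachable via ⟨α, β, δ⟩ (3 firings)

step 1: fire α:  (A=2, B=3, C=3, D=4, E=2, F=1, G=2, H=4) → (A=1, B=3, C=3, D=4, E=2, F=1, G=2, H=4)
step 2: fire β:  (A=1, B=3, C=3, D=4, E=2, F=1, G=2, H=4) → (A=1, B=3, C=6, D=3, E=2, F=1, G=2, H=5)
step 3: fire δ:  (A=1, B=3, C=6, D=3, E=2, F=1, G=2, H=5) → (A=1, B=5, C=6, D=1, E=2, F=1, G=2, H=5)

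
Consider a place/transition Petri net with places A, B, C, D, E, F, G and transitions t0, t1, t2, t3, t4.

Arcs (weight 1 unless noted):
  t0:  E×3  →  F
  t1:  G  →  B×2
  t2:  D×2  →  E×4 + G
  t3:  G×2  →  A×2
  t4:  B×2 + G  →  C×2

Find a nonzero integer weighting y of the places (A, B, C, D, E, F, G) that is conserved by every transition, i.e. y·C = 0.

y = (A:0, B:0, C:0, D:2, E:1, F:3, G:0)

Incidence matrix C (rows=places, cols=transitions):
       t0   t1   t2   t3   t4
    A   0    0    0    2    0
    B   0    2    0    0   -2
    C   0    0    0    0    2
    D   0    0   -2    0    0
    E  -3    0    4    0    0
    F   1    0    0    0    0
    G   0   -1    1   -2   -1

Candidate y = [0, 0, 0, 2, 1, 3, 0]; check y·C column-wise:
  col t0: 2·0 + 1·-3 + 3·1 = 0
  col t1: 0·2 + 2·0 + 1·0 + 3·0 + 0·-1 = 0
  col t2: 2·-2 + 1·4 + 3·0 + 0·1 = 0
  col t3: 0·2 + 2·0 + 1·0 + 3·0 + 0·-2 = 0
  col t4: 0·-2 + 0·2 + 2·0 + 1·0 + 3·0 + 0·-1 = 0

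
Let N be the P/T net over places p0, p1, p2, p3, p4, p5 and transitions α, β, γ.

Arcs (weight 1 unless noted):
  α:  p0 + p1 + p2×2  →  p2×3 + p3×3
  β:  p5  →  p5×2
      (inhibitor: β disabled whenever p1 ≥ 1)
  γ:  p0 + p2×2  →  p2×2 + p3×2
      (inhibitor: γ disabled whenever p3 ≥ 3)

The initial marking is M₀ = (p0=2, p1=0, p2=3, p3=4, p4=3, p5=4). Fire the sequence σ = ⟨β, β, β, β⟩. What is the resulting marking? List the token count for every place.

(p0=2, p1=0, p2=3, p3=4, p4=3, p5=8)

step 1: fire β:  (p0=2, p1=0, p2=3, p3=4, p4=3, p5=4) → (p0=2, p1=0, p2=3, p3=4, p4=3, p5=5)
step 2: fire β:  (p0=2, p1=0, p2=3, p3=4, p4=3, p5=5) → (p0=2, p1=0, p2=3, p3=4, p4=3, p5=6)
step 3: fire β:  (p0=2, p1=0, p2=3, p3=4, p4=3, p5=6) → (p0=2, p1=0, p2=3, p3=4, p4=3, p5=7)
step 4: fire β:  (p0=2, p1=0, p2=3, p3=4, p4=3, p5=7) → (p0=2, p1=0, p2=3, p3=4, p4=3, p5=8)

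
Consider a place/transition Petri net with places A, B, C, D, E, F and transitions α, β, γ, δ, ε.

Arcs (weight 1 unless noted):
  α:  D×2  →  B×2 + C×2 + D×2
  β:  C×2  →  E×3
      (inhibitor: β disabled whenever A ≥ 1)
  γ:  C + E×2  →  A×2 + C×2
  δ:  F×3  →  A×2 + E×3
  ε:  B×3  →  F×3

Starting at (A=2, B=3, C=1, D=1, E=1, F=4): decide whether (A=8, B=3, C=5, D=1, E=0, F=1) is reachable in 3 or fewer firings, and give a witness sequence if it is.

depth 0: 1 marking
depth 1: 3 markings reached so far
depth 2: 5 markings reached so far
depth 3: 8 markings reached so far
target is not among the 8 markings reachable within 3 steps

NO — not reachable within 3 firings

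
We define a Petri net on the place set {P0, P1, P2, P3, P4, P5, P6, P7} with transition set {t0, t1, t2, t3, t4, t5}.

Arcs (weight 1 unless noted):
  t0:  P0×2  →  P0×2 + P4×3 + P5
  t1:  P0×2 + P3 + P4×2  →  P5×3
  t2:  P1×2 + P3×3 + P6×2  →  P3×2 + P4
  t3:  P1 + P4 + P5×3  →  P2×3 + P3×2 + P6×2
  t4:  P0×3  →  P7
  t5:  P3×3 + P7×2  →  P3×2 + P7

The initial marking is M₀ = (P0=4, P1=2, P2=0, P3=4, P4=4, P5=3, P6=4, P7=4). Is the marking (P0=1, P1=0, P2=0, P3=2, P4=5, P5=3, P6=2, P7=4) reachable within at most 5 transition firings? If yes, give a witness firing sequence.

YES — reachable via ⟨t2, t4, t5⟩ (3 firings)

step 1: fire t2:  (P0=4, P1=2, P2=0, P3=4, P4=4, P5=3, P6=4, P7=4) → (P0=4, P1=0, P2=0, P3=3, P4=5, P5=3, P6=2, P7=4)
step 2: fire t4:  (P0=4, P1=0, P2=0, P3=3, P4=5, P5=3, P6=2, P7=4) → (P0=1, P1=0, P2=0, P3=3, P4=5, P5=3, P6=2, P7=5)
step 3: fire t5:  (P0=1, P1=0, P2=0, P3=3, P4=5, P5=3, P6=2, P7=5) → (P0=1, P1=0, P2=0, P3=2, P4=5, P5=3, P6=2, P7=4)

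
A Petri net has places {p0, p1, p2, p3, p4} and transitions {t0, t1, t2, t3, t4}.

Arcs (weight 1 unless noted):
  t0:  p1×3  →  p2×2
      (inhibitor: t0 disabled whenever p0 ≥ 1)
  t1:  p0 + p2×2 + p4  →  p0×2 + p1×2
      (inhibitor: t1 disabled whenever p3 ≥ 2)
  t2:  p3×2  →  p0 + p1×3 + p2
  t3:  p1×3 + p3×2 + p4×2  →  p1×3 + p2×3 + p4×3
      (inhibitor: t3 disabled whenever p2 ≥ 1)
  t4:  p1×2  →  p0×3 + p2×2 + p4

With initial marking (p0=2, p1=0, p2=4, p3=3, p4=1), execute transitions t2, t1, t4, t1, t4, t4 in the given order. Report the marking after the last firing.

step 1: fire t2:  (p0=2, p1=0, p2=4, p3=3, p4=1) → (p0=3, p1=3, p2=5, p3=1, p4=1)
step 2: fire t1:  (p0=3, p1=3, p2=5, p3=1, p4=1) → (p0=4, p1=5, p2=3, p3=1, p4=0)
step 3: fire t4:  (p0=4, p1=5, p2=3, p3=1, p4=0) → (p0=7, p1=3, p2=5, p3=1, p4=1)
step 4: fire t1:  (p0=7, p1=3, p2=5, p3=1, p4=1) → (p0=8, p1=5, p2=3, p3=1, p4=0)
step 5: fire t4:  (p0=8, p1=5, p2=3, p3=1, p4=0) → (p0=11, p1=3, p2=5, p3=1, p4=1)
step 6: fire t4:  (p0=11, p1=3, p2=5, p3=1, p4=1) → (p0=14, p1=1, p2=7, p3=1, p4=2)

(p0=14, p1=1, p2=7, p3=1, p4=2)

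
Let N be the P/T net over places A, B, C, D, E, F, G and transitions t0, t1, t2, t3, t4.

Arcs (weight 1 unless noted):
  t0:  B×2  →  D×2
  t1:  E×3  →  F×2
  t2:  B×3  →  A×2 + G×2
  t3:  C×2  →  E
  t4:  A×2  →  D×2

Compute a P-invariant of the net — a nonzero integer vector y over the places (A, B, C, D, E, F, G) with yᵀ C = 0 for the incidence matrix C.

y = (A:0, B:0, C:1, D:0, E:2, F:3, G:0)

Incidence matrix C (rows=places, cols=transitions):
       t0   t1   t2   t3   t4
    A   0    0    2    0   -2
    B  -2    0   -3    0    0
    C   0    0    0   -2    0
    D   2    0    0    0    2
    E   0   -3    0    1    0
    F   0    2    0    0    0
    G   0    0    2    0    0

Candidate y = [0, 0, 1, 0, 2, 3, 0]; check y·C column-wise:
  col t0: 0·-2 + 1·0 + 0·2 + 2·0 + 3·0 = 0
  col t1: 1·0 + 2·-3 + 3·2 = 0
  col t2: 0·2 + 0·-3 + 1·0 + 2·0 + 3·0 + 0·2 = 0
  col t3: 1·-2 + 2·1 + 3·0 = 0
  col t4: 0·-2 + 1·0 + 0·2 + 2·0 + 3·0 = 0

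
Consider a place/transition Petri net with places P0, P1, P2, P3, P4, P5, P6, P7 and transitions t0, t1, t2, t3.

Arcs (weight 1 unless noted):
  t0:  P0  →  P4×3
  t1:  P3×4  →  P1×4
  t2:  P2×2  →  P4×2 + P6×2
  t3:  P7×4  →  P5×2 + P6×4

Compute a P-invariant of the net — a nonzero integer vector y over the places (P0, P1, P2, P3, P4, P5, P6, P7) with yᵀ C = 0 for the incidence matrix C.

Incidence matrix C (rows=places, cols=transitions):
       t0   t1   t2   t3
   P0  -1    0    0    0
   P1   0    4    0    0
   P2   0    0   -2    0
   P3   0   -4    0    0
   P4   3    0    2    0
   P5   0    0    0    2
   P6   0    0    2    4
   P7   0    0    0   -4

Candidate y = [0, 1, 0, 1, 0, 0, 0, 0]; check y·C column-wise:
  col t0: 0·-1 + 1·0 + 1·0 + 0·3 = 0
  col t1: 1·4 + 1·-4 = 0
  col t2: 1·0 + 0·-2 + 1·0 + 0·2 + 0·2 = 0
  col t3: 1·0 + 1·0 + 0·2 + 0·4 + 0·-4 = 0

y = (P0:0, P1:1, P2:0, P3:1, P4:0, P5:0, P6:0, P7:0)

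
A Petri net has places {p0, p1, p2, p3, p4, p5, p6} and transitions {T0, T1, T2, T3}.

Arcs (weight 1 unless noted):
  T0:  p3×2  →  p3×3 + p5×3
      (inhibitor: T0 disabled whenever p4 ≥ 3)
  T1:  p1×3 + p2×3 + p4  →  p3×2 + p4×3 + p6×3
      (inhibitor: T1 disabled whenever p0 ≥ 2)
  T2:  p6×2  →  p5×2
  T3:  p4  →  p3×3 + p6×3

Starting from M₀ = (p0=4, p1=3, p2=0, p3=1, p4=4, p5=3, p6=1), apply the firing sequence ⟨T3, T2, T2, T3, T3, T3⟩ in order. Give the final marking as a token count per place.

(p0=4, p1=3, p2=0, p3=13, p4=0, p5=7, p6=9)

step 1: fire T3:  (p0=4, p1=3, p2=0, p3=1, p4=4, p5=3, p6=1) → (p0=4, p1=3, p2=0, p3=4, p4=3, p5=3, p6=4)
step 2: fire T2:  (p0=4, p1=3, p2=0, p3=4, p4=3, p5=3, p6=4) → (p0=4, p1=3, p2=0, p3=4, p4=3, p5=5, p6=2)
step 3: fire T2:  (p0=4, p1=3, p2=0, p3=4, p4=3, p5=5, p6=2) → (p0=4, p1=3, p2=0, p3=4, p4=3, p5=7, p6=0)
step 4: fire T3:  (p0=4, p1=3, p2=0, p3=4, p4=3, p5=7, p6=0) → (p0=4, p1=3, p2=0, p3=7, p4=2, p5=7, p6=3)
step 5: fire T3:  (p0=4, p1=3, p2=0, p3=7, p4=2, p5=7, p6=3) → (p0=4, p1=3, p2=0, p3=10, p4=1, p5=7, p6=6)
step 6: fire T3:  (p0=4, p1=3, p2=0, p3=10, p4=1, p5=7, p6=6) → (p0=4, p1=3, p2=0, p3=13, p4=0, p5=7, p6=9)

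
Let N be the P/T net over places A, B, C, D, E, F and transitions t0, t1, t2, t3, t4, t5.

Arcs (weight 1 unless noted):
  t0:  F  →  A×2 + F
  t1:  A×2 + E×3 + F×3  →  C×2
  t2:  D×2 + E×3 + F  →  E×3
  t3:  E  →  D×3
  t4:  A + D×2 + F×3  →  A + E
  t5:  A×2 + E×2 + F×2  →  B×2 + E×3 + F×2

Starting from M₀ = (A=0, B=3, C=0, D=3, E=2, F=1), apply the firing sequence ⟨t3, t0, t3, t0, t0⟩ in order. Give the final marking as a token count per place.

(A=6, B=3, C=0, D=9, E=0, F=1)

step 1: fire t3:  (A=0, B=3, C=0, D=3, E=2, F=1) → (A=0, B=3, C=0, D=6, E=1, F=1)
step 2: fire t0:  (A=0, B=3, C=0, D=6, E=1, F=1) → (A=2, B=3, C=0, D=6, E=1, F=1)
step 3: fire t3:  (A=2, B=3, C=0, D=6, E=1, F=1) → (A=2, B=3, C=0, D=9, E=0, F=1)
step 4: fire t0:  (A=2, B=3, C=0, D=9, E=0, F=1) → (A=4, B=3, C=0, D=9, E=0, F=1)
step 5: fire t0:  (A=4, B=3, C=0, D=9, E=0, F=1) → (A=6, B=3, C=0, D=9, E=0, F=1)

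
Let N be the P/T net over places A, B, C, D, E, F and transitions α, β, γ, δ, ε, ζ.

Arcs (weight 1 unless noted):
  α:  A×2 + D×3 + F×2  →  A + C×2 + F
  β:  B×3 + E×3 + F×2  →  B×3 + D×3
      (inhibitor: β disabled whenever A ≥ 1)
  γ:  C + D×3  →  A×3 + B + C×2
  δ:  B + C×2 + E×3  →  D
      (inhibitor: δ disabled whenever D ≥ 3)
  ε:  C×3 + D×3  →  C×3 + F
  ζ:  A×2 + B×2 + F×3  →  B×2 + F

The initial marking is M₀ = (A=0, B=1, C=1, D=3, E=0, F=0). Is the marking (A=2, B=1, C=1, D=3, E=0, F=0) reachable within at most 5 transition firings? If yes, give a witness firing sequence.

NO — not reachable within 5 firings

depth 0: 1 marking
depth 1: 2 markings reached so far
depth 2: 2 markings reached so far
(frontier empty at depth 2; search complete)
target is not among the 2 markings reachable within 5 steps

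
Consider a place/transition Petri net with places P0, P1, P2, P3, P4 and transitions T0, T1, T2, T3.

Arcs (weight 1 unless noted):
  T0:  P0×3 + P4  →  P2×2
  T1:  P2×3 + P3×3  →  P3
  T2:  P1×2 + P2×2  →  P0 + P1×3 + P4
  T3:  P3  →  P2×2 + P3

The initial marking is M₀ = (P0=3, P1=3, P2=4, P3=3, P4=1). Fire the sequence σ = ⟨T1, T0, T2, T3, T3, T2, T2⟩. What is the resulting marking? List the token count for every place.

step 1: fire T1:  (P0=3, P1=3, P2=4, P3=3, P4=1) → (P0=3, P1=3, P2=1, P3=1, P4=1)
step 2: fire T0:  (P0=3, P1=3, P2=1, P3=1, P4=1) → (P0=0, P1=3, P2=3, P3=1, P4=0)
step 3: fire T2:  (P0=0, P1=3, P2=3, P3=1, P4=0) → (P0=1, P1=4, P2=1, P3=1, P4=1)
step 4: fire T3:  (P0=1, P1=4, P2=1, P3=1, P4=1) → (P0=1, P1=4, P2=3, P3=1, P4=1)
step 5: fire T3:  (P0=1, P1=4, P2=3, P3=1, P4=1) → (P0=1, P1=4, P2=5, P3=1, P4=1)
step 6: fire T2:  (P0=1, P1=4, P2=5, P3=1, P4=1) → (P0=2, P1=5, P2=3, P3=1, P4=2)
step 7: fire T2:  (P0=2, P1=5, P2=3, P3=1, P4=2) → (P0=3, P1=6, P2=1, P3=1, P4=3)

(P0=3, P1=6, P2=1, P3=1, P4=3)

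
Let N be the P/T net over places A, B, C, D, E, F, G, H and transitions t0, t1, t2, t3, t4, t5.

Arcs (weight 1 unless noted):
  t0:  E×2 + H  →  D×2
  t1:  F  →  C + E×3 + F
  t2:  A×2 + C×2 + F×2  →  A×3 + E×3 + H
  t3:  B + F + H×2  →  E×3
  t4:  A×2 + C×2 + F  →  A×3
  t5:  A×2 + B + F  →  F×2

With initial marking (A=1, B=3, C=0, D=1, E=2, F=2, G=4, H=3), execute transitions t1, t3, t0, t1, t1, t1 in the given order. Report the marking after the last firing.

(A=1, B=2, C=4, D=3, E=15, F=1, G=4, H=0)

step 1: fire t1:  (A=1, B=3, C=0, D=1, E=2, F=2, G=4, H=3) → (A=1, B=3, C=1, D=1, E=5, F=2, G=4, H=3)
step 2: fire t3:  (A=1, B=3, C=1, D=1, E=5, F=2, G=4, H=3) → (A=1, B=2, C=1, D=1, E=8, F=1, G=4, H=1)
step 3: fire t0:  (A=1, B=2, C=1, D=1, E=8, F=1, G=4, H=1) → (A=1, B=2, C=1, D=3, E=6, F=1, G=4, H=0)
step 4: fire t1:  (A=1, B=2, C=1, D=3, E=6, F=1, G=4, H=0) → (A=1, B=2, C=2, D=3, E=9, F=1, G=4, H=0)
step 5: fire t1:  (A=1, B=2, C=2, D=3, E=9, F=1, G=4, H=0) → (A=1, B=2, C=3, D=3, E=12, F=1, G=4, H=0)
step 6: fire t1:  (A=1, B=2, C=3, D=3, E=12, F=1, G=4, H=0) → (A=1, B=2, C=4, D=3, E=15, F=1, G=4, H=0)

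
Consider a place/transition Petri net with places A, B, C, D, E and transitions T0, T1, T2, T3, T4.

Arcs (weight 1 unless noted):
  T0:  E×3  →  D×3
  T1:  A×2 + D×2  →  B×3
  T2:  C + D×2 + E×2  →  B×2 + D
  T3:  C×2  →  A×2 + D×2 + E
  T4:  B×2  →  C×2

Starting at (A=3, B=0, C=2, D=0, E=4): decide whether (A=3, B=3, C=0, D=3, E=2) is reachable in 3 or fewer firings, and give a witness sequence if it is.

YES — reachable via ⟨T0, T1, T3⟩ (3 firings)

step 1: fire T0:  (A=3, B=0, C=2, D=0, E=4) → (A=3, B=0, C=2, D=3, E=1)
step 2: fire T1:  (A=3, B=0, C=2, D=3, E=1) → (A=1, B=3, C=2, D=1, E=1)
step 3: fire T3:  (A=1, B=3, C=2, D=1, E=1) → (A=3, B=3, C=0, D=3, E=2)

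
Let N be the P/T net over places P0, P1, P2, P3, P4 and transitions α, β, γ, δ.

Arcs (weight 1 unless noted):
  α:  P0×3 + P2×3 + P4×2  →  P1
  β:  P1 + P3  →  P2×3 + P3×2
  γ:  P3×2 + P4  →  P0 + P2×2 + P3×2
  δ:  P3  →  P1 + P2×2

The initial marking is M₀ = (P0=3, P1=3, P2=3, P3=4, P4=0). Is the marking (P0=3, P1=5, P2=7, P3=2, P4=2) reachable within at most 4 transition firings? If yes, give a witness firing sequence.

depth 0: 1 marking
depth 1: 3 markings reached so far
depth 2: 6 markings reached so far
depth 3: 10 markings reached so far
depth 4: 14 markings reached so far
target is not among the 14 markings reachable within 4 steps

NO — not reachable within 4 firings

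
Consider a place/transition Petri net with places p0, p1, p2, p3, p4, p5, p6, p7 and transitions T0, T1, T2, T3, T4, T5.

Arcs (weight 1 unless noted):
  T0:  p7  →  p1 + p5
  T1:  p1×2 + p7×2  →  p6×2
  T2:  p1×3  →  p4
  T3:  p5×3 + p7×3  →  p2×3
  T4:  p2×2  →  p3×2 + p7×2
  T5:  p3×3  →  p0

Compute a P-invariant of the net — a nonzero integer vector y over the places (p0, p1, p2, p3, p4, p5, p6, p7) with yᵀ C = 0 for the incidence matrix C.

y = (p0:3, p1:-1, p2:1, p3:1, p4:-3, p5:1, p6:-1, p7:0)

Incidence matrix C (rows=places, cols=transitions):
       T0   T1   T2   T3   T4   T5
   p0   0    0    0    0    0    1
   p1   1   -2   -3    0    0    0
   p2   0    0    0    3   -2    0
   p3   0    0    0    0    2   -3
   p4   0    0    1    0    0    0
   p5   1    0    0   -3    0    0
   p6   0    2    0    0    0    0
   p7  -1   -2    0   -3    2    0

Candidate y = [3, -1, 1, 1, -3, 1, -1, 0]; check y·C column-wise:
  col T0: 3·0 + -1·1 + 1·0 + 1·0 + -3·0 + 1·1 + -1·0 + 0·-1 = 0
  col T1: 3·0 + -1·-2 + 1·0 + 1·0 + -3·0 + 1·0 + -1·2 + 0·-2 = 0
  col T2: 3·0 + -1·-3 + 1·0 + 1·0 + -3·1 + 1·0 + -1·0 = 0
  col T3: 3·0 + -1·0 + 1·3 + 1·0 + -3·0 + 1·-3 + -1·0 + 0·-3 = 0
  col T4: 3·0 + -1·0 + 1·-2 + 1·2 + -3·0 + 1·0 + -1·0 + 0·2 = 0
  col T5: 3·1 + -1·0 + 1·0 + 1·-3 + -3·0 + 1·0 + -1·0 = 0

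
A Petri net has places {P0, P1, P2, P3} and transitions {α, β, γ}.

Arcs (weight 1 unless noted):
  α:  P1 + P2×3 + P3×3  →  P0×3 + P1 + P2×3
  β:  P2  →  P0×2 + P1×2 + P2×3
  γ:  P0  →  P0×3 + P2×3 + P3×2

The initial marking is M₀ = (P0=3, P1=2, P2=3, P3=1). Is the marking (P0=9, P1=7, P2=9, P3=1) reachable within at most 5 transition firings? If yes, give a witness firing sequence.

NO — not reachable within 5 firings

depth 0: 1 marking
depth 1: 3 markings reached so far
depth 2: 7 markings reached so far
depth 3: 13 markings reached so far
depth 4: 21 markings reached so far
depth 5: 32 markings reached so far
target is not among the 32 markings reachable within 5 steps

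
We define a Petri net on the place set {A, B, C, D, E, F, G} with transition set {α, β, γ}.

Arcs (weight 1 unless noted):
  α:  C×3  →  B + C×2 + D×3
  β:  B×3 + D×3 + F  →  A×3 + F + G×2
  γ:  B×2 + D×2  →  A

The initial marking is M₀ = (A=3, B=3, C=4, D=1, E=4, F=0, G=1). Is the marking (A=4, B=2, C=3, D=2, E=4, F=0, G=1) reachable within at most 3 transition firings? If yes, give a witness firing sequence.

step 1: fire α:  (A=3, B=3, C=4, D=1, E=4, F=0, G=1) → (A=3, B=4, C=3, D=4, E=4, F=0, G=1)
step 2: fire γ:  (A=3, B=4, C=3, D=4, E=4, F=0, G=1) → (A=4, B=2, C=3, D=2, E=4, F=0, G=1)

YES — reachable via ⟨α, γ⟩ (2 firings)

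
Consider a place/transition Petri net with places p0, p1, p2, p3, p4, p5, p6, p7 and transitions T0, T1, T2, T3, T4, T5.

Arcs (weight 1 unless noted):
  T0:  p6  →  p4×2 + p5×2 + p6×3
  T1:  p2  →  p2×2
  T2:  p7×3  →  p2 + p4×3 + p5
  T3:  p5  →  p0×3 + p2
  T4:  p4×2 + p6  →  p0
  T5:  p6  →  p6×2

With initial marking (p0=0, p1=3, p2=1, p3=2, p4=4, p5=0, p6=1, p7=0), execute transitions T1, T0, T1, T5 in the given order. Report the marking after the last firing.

step 1: fire T1:  (p0=0, p1=3, p2=1, p3=2, p4=4, p5=0, p6=1, p7=0) → (p0=0, p1=3, p2=2, p3=2, p4=4, p5=0, p6=1, p7=0)
step 2: fire T0:  (p0=0, p1=3, p2=2, p3=2, p4=4, p5=0, p6=1, p7=0) → (p0=0, p1=3, p2=2, p3=2, p4=6, p5=2, p6=3, p7=0)
step 3: fire T1:  (p0=0, p1=3, p2=2, p3=2, p4=6, p5=2, p6=3, p7=0) → (p0=0, p1=3, p2=3, p3=2, p4=6, p5=2, p6=3, p7=0)
step 4: fire T5:  (p0=0, p1=3, p2=3, p3=2, p4=6, p5=2, p6=3, p7=0) → (p0=0, p1=3, p2=3, p3=2, p4=6, p5=2, p6=4, p7=0)

(p0=0, p1=3, p2=3, p3=2, p4=6, p5=2, p6=4, p7=0)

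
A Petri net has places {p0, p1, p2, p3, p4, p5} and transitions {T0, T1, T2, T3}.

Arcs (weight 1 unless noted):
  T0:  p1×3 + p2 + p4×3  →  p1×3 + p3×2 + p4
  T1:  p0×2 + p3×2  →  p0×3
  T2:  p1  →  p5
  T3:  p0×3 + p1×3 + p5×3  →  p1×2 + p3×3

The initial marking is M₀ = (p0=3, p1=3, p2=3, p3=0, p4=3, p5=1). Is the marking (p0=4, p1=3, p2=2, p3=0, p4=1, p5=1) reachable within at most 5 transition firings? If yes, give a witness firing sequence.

YES — reachable via ⟨T0, T1⟩ (2 firings)

step 1: fire T0:  (p0=3, p1=3, p2=3, p3=0, p4=3, p5=1) → (p0=3, p1=3, p2=2, p3=2, p4=1, p5=1)
step 2: fire T1:  (p0=3, p1=3, p2=2, p3=2, p4=1, p5=1) → (p0=4, p1=3, p2=2, p3=0, p4=1, p5=1)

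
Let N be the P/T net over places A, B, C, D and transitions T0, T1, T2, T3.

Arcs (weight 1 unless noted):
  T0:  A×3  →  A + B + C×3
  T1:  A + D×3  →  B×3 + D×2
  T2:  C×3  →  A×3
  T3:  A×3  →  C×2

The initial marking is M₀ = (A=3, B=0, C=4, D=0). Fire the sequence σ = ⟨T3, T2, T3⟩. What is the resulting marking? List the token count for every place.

(A=0, B=0, C=5, D=0)

step 1: fire T3:  (A=3, B=0, C=4, D=0) → (A=0, B=0, C=6, D=0)
step 2: fire T2:  (A=0, B=0, C=6, D=0) → (A=3, B=0, C=3, D=0)
step 3: fire T3:  (A=3, B=0, C=3, D=0) → (A=0, B=0, C=5, D=0)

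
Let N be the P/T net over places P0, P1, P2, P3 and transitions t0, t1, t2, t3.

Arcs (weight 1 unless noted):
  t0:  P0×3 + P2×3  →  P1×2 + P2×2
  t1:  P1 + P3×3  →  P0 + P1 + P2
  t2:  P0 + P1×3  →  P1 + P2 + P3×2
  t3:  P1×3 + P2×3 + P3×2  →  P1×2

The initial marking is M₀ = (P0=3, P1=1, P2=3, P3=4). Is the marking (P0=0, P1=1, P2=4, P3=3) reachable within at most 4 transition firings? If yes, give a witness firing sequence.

YES — reachable via ⟨t0, t1, t2⟩ (3 firings)

step 1: fire t0:  (P0=3, P1=1, P2=3, P3=4) → (P0=0, P1=3, P2=2, P3=4)
step 2: fire t1:  (P0=0, P1=3, P2=2, P3=4) → (P0=1, P1=3, P2=3, P3=1)
step 3: fire t2:  (P0=1, P1=3, P2=3, P3=1) → (P0=0, P1=1, P2=4, P3=3)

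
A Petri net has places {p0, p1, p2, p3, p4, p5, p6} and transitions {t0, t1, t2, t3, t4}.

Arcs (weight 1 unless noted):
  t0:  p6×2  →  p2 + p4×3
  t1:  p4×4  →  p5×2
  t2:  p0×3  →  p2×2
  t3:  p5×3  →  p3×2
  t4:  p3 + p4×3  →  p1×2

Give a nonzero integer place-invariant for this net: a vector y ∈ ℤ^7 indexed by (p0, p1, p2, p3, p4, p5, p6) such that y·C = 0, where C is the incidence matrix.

Incidence matrix C (rows=places, cols=transitions):
       t0   t1   t2   t3   t4
   p0   0    0   -3    0    0
   p1   0    0    0    0    2
   p2   1    0    2    0    0
   p3   0    0    0    2   -1
   p4   3   -4    0    0   -3
   p5   0    2    0   -3    0
   p6  -2    0    0    0    0

Candidate y = [2, -3, 3, -3, -1, -2, 0]; check y·C column-wise:
  col t0: 2·0 + -3·0 + 3·1 + -3·0 + -1·3 + -2·0 + 0·-2 = 0
  col t1: 2·0 + -3·0 + 3·0 + -3·0 + -1·-4 + -2·2 = 0
  col t2: 2·-3 + -3·0 + 3·2 + -3·0 + -1·0 + -2·0 = 0
  col t3: 2·0 + -3·0 + 3·0 + -3·2 + -1·0 + -2·-3 = 0
  col t4: 2·0 + -3·2 + 3·0 + -3·-1 + -1·-3 + -2·0 = 0

y = (p0:2, p1:-3, p2:3, p3:-3, p4:-1, p5:-2, p6:0)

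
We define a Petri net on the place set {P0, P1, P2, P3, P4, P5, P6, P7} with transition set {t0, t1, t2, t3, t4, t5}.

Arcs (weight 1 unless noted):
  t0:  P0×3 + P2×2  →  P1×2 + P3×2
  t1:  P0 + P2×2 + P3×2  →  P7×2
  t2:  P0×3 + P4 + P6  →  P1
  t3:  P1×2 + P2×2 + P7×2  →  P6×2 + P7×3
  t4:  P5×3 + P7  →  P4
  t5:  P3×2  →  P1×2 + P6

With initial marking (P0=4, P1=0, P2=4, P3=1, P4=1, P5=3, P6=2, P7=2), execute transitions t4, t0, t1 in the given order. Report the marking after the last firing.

step 1: fire t4:  (P0=4, P1=0, P2=4, P3=1, P4=1, P5=3, P6=2, P7=2) → (P0=4, P1=0, P2=4, P3=1, P4=2, P5=0, P6=2, P7=1)
step 2: fire t0:  (P0=4, P1=0, P2=4, P3=1, P4=2, P5=0, P6=2, P7=1) → (P0=1, P1=2, P2=2, P3=3, P4=2, P5=0, P6=2, P7=1)
step 3: fire t1:  (P0=1, P1=2, P2=2, P3=3, P4=2, P5=0, P6=2, P7=1) → (P0=0, P1=2, P2=0, P3=1, P4=2, P5=0, P6=2, P7=3)

(P0=0, P1=2, P2=0, P3=1, P4=2, P5=0, P6=2, P7=3)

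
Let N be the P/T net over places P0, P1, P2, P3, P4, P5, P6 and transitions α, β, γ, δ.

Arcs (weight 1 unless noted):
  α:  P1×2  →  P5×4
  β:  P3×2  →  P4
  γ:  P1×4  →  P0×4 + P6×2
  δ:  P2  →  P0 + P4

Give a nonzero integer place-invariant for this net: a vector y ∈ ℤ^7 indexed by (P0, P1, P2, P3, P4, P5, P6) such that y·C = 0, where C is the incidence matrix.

Incidence matrix C (rows=places, cols=transitions):
        α    β    γ    δ
   P0   0    0    4    1
   P1  -2    0   -4    0
   P2   0    0    0   -1
   P3   0   -2    0    0
   P4   0    1    0    1
   P5   4    0    0    0
   P6   0    0    2    0

Candidate y = [0, 0, 2, 1, 2, 0, 0]; check y·C column-wise:
  col α: 0·-2 + 2·0 + 1·0 + 2·0 + 0·4 = 0
  col β: 2·0 + 1·-2 + 2·1 = 0
  col γ: 0·4 + 0·-4 + 2·0 + 1·0 + 2·0 + 0·2 = 0
  col δ: 0·1 + 2·-1 + 1·0 + 2·1 = 0

y = (P0:0, P1:0, P2:2, P3:1, P4:2, P5:0, P6:0)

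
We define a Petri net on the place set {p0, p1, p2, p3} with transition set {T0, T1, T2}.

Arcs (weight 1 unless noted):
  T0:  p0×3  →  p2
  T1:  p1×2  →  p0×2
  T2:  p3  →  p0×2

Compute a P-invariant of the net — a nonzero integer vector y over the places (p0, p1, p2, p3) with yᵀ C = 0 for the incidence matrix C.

y = (p0:1, p1:1, p2:3, p3:2)

Incidence matrix C (rows=places, cols=transitions):
       T0   T1   T2
   p0  -3    2    2
   p1   0   -2    0
   p2   1    0    0
   p3   0    0   -1

Candidate y = [1, 1, 3, 2]; check y·C column-wise:
  col T0: 1·-3 + 1·0 + 3·1 + 2·0 = 0
  col T1: 1·2 + 1·-2 + 3·0 + 2·0 = 0
  col T2: 1·2 + 1·0 + 3·0 + 2·-1 = 0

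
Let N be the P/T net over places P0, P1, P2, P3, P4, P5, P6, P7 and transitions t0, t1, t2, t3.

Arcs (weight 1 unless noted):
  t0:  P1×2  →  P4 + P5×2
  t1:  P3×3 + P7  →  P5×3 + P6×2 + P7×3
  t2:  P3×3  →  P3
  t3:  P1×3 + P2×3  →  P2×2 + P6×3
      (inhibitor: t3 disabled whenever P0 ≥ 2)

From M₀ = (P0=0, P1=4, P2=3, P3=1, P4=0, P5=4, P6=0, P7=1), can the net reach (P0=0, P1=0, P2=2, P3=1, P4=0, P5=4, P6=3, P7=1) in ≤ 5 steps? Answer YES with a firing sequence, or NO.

depth 0: 1 marking
depth 1: 3 markings reached so far
depth 2: 4 markings reached so far
depth 3: 4 markings reached so far
(frontier empty at depth 3; search complete)
target is not among the 4 markings reachable within 5 steps

NO — not reachable within 5 firings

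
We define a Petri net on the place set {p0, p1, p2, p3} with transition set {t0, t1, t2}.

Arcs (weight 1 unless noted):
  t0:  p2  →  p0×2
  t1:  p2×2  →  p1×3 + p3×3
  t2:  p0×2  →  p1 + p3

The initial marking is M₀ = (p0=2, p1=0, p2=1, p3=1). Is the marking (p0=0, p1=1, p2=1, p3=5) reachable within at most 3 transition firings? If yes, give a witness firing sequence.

NO — not reachable within 3 firings

depth 0: 1 marking
depth 1: 3 markings reached so far
depth 2: 4 markings reached so far
depth 3: 5 markings reached so far
target is not among the 5 markings reachable within 3 steps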